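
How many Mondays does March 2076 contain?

Mar 1, 2076 is a Sunday.
That's 31 days from start to end, counting both.
31 = 7 × 4 + 3, so there are 4 full weeks plus 3 extra days.
Each full week contributes one Monday: 4 so far.
The 3 extra days are Sun, Mon, Tue — 1 of them qualifies.
Total: 4 + 1 = 5.

5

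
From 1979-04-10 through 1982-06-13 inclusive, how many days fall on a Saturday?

1979-04-10 is a Tuesday.
The range spans 1161 days (inclusive of both endpoints).
1161 = 7 × 165 + 6, so there are 165 full weeks plus 6 extra days.
Each full week contributes one Saturday: 165 so far.
The 6 extra days are Tue, Wed, Thu, Fri, Sat, Sun — 1 of them qualifies.
Total: 165 + 1 = 166.

166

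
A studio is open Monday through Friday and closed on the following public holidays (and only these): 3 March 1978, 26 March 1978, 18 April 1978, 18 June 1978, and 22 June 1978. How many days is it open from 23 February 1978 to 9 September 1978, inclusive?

139

23 February 1978 is a Thursday.
That's 199 days from start to end, counting both.
199 = 7 × 28 + 3, so there are 28 full weeks plus 3 extra days.
Each full week contributes 5 weekdays (Mon–Fri): 28 × 5 = 140.
The 3 extra days are Thursday, Friday, Saturday — 2 of them qualify.
Total: 140 + 2 = 142.
Holidays: 3 March 1978 (Fri); 26 March 1978 (Sun); 18 April 1978 (Tue); 18 June 1978 (Sun); 22 June 1978 (Thu).
3 of the 5 holidays fall on weekdays; the rest are weekends and were already excluded.
Business days: 142 − 3 = 139.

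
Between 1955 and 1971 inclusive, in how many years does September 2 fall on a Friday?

Day of week of September 2 in each year:
1955: Fri ✓, 1956: Sun, 1957: Mon, 1958: Tue, 1959: Wed, 1960: Fri ✓, 1961: Sat, 1962: Sun, 1963: Mon, 1964: Wed, 1965: Thu, 1966: Fri ✓, 1967: Sat, 1968: Mon, 1969: Tue, 1970: Wed, 1971: Thu
Fridays: 1955, 1960, 1966.

3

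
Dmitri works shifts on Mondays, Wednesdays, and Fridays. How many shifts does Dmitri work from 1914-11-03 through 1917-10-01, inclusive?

456

1914-11-03 is a Tuesday.
From 1914-11-03 to 1917-10-01 is 1064 days inclusive.
1064 = 7 × 152, so the span is exactly 152 full weeks.
Each full week contributes 3 days from the set (Mon, Wed, Fri): 152 × 3 = 456.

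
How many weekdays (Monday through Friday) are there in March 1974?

21 weekdays

March 1, 1974 is a Friday.
That's 31 days from start to end, counting both.
31 = 7 × 4 + 3, so there are 4 full weeks plus 3 extra days.
Each full week contributes 5 weekdays (Mon–Fri): 4 × 5 = 20.
The 3 extra days are Fri, Sat, Sun — 1 of them qualifies.
Total: 20 + 1 = 21.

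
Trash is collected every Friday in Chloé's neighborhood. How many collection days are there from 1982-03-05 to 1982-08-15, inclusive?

24 Fridays

1982-03-05 is a Friday.
From 1982-03-05 to 1982-08-15 is 164 days inclusive.
164 = 7 × 23 + 3, so there are 23 full weeks plus 3 extra days.
Each full week contributes one Friday: 23 so far.
The 3 extra days are Friday, Saturday, Sunday — 1 of them qualifies.
Total: 23 + 1 = 24.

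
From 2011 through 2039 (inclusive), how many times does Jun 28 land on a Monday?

4

Day of week of June 28 in each year:
2011: Tue, 2012: Thu, 2013: Fri, 2014: Sat, 2015: Sun, 2016: Tue, 2017: Wed, 2018: Thu, 2019: Fri, 2020: Sun, 2021: Mon ✓, 2022: Tue, 2023: Wed, 2024: Fri, 2025: Sat, 2026: Sun, 2027: Mon ✓, 2028: Wed, 2029: Thu, 2030: Fri, 2031: Sat, 2032: Mon ✓, 2033: Tue, 2034: Wed, 2035: Thu, 2036: Sat, 2037: Sun, 2038: Mon ✓, 2039: Tue
Mondays: 2021, 2027, 2032, 2038.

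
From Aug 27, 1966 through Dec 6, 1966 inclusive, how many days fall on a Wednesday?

Aug 27, 1966 is a Saturday.
The range spans 102 days (inclusive of both endpoints).
102 = 7 × 14 + 4, so there are 14 full weeks plus 4 extra days.
Each full week contributes one Wednesday: 14 so far.
The 4 extra days are Sat, Sun, Mon, Tue — none qualify.
Total: 14 + 0 = 14.

14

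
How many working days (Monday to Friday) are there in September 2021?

22

Sep 1, 2021 is a Wednesday.
From Sep 1, 2021 to Sep 30, 2021 is 30 days inclusive.
30 = 7 × 4 + 2, so there are 4 full weeks plus 2 extra days.
Each full week contributes 5 weekdays (Mon–Fri): 4 × 5 = 20.
The 2 extra days are Wednesday, Thursday — 2 of them qualify.
Total: 20 + 2 = 22.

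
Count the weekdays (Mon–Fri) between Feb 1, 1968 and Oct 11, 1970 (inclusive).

702 weekdays

Feb 1, 1968 is a Thursday.
That's 984 days from start to end, counting both.
984 = 7 × 140 + 4, so there are 140 full weeks plus 4 extra days.
Each full week contributes 5 weekdays (Mon–Fri): 140 × 5 = 700.
The 4 extra days are Thu, Fri, Sat, Sun — 2 of them qualify.
Total: 700 + 2 = 702.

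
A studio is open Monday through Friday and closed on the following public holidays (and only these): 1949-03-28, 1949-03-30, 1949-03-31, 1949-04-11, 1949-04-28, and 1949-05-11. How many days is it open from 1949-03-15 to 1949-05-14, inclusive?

38

1949-03-15 is a Tuesday.
From 1949-03-15 to 1949-05-14 is 61 days inclusive.
61 = 7 × 8 + 5, so there are 8 full weeks plus 5 extra days.
Each full week contributes 5 weekdays (Mon–Fri): 8 × 5 = 40.
The 5 extra days are Tuesday, Wednesday, Thursday, Friday, Saturday — 4 of them qualify.
Total: 40 + 4 = 44.
Holidays: 1949-03-28 (Mon); 1949-03-30 (Wed); 1949-03-31 (Thu); 1949-04-11 (Mon); 1949-04-28 (Thu); 1949-05-11 (Wed).
All 6 holidays fall on weekdays, so subtract 6.
Business days: 44 − 6 = 38.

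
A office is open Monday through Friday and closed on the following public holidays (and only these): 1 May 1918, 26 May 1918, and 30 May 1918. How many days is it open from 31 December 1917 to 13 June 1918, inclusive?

117 business days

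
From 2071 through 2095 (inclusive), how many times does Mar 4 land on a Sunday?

Day of week of March 4 in each year:
2071: Wed, 2072: Fri, 2073: Sat, 2074: Sun ✓, 2075: Mon, 2076: Wed, 2077: Thu, 2078: Fri, 2079: Sat, 2080: Mon, 2081: Tue, 2082: Wed, 2083: Thu, 2084: Sat, 2085: Sun ✓, 2086: Mon, 2087: Tue, 2088: Thu, 2089: Fri, 2090: Sat, 2091: Sun ✓, 2092: Tue, 2093: Wed, 2094: Thu, 2095: Fri
Sundays: 2074, 2085, 2091.

3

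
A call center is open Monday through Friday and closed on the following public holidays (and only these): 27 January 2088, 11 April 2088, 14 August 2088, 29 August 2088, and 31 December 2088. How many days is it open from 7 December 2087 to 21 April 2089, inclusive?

357 business days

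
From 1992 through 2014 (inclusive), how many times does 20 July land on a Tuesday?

4

Day of week of July 20 in each year:
1992: Mon, 1993: Tue ✓, 1994: Wed, 1995: Thu, 1996: Sat, 1997: Sun, 1998: Mon, 1999: Tue ✓, 2000: Thu, 2001: Fri, 2002: Sat, 2003: Sun, 2004: Tue ✓, 2005: Wed, 2006: Thu, 2007: Fri, 2008: Sun, 2009: Mon, 2010: Tue ✓, 2011: Wed, 2012: Fri, 2013: Sat, 2014: Sun
Tuesdays: 1993, 1999, 2004, 2010.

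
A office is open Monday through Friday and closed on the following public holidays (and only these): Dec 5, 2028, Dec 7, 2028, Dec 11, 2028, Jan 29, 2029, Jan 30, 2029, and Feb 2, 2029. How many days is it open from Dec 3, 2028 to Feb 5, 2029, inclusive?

Dec 3, 2028 is a Sunday.
From Dec 3, 2028 to Feb 5, 2029 is 65 days inclusive.
65 = 7 × 9 + 2, so there are 9 full weeks plus 2 extra days.
Each full week contributes 5 weekdays (Mon–Fri): 9 × 5 = 45.
The 2 extra days are Sun, Mon — 1 of them qualifies.
Total: 45 + 1 = 46.
Holidays: Dec 5, 2028 (Tue); Dec 7, 2028 (Thu); Dec 11, 2028 (Mon); Jan 29, 2029 (Mon); Jan 30, 2029 (Tue); Feb 2, 2029 (Fri).
All 6 holidays fall on weekdays, so subtract 6.
Business days: 46 − 6 = 40.

40 business days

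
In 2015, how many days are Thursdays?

53

2015-01-01 is a Thursday.
That's 365 days from start to end, counting both.
365 = 7 × 52 + 1, so there are 52 full weeks plus 1 extra day.
Each full week contributes one Thursday: 52 so far.
The 1 extra day is Thu — 1 of them qualifies.
Total: 52 + 1 = 53.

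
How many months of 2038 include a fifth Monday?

A month has five Mondays exactly when Monday falls within its first (length − 28) days.
Jan: 31 days, starts Fri → 5 of Fri, Sat, Sun
Feb: 28 days, starts Mon → 5 of (none)
Mar: 31 days, starts Mon → 5 of Mon, Tue, Wed ✓
Apr: 30 days, starts Thu → 5 of Thu, Fri
May: 31 days, starts Sat → 5 of Sat, Sun, Mon ✓
Jun: 30 days, starts Tue → 5 of Tue, Wed
Jul: 31 days, starts Thu → 5 of Thu, Fri, Sat
Aug: 31 days, starts Sun → 5 of Sun, Mon, Tue ✓
Sep: 30 days, starts Wed → 5 of Wed, Thu
Oct: 31 days, starts Fri → 5 of Fri, Sat, Sun
Nov: 30 days, starts Mon → 5 of Mon, Tue ✓
Dec: 31 days, starts Wed → 5 of Wed, Thu, Fri
Months with five Mondays: Mar, May, Aug, Nov.

4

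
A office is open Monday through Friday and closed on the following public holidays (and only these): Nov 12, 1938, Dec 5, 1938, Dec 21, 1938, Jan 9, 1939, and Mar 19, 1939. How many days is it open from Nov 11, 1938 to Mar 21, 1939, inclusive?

90 working days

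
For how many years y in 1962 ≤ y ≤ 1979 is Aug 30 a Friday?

Day of week of August 30 in each year:
1962: Thu, 1963: Fri ✓, 1964: Sun, 1965: Mon, 1966: Tue, 1967: Wed, 1968: Fri ✓, 1969: Sat, 1970: Sun, 1971: Mon, 1972: Wed, 1973: Thu, 1974: Fri ✓, 1975: Sat, 1976: Mon, 1977: Tue, 1978: Wed, 1979: Thu
Fridays: 1963, 1968, 1974.

3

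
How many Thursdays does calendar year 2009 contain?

53

January 1, 2009 is a Thursday.
From January 1, 2009 to December 31, 2009 is 365 days inclusive.
365 = 7 × 52 + 1, so there are 52 full weeks plus 1 extra day.
Each full week contributes one Thursday: 52 so far.
The 1 extra day is Thu — 1 of them qualifies.
Total: 52 + 1 = 53.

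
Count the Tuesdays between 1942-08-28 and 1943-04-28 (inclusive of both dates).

1942-08-28 is a Friday.
That's 244 days from start to end, counting both.
244 = 7 × 34 + 6, so there are 34 full weeks plus 6 extra days.
Each full week contributes one Tuesday: 34 so far.
The 6 extra days are Fri, Sat, Sun, Mon, Tue, Wed — 1 of them qualifies.
Total: 34 + 1 = 35.

35 Tuesdays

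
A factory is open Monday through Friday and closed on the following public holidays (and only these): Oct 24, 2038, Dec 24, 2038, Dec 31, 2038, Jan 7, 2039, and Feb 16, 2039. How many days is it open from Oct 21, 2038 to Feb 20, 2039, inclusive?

Oct 21, 2038 is a Thursday.
From Oct 21, 2038 to Feb 20, 2039 is 123 days inclusive.
123 = 7 × 17 + 4, so there are 17 full weeks plus 4 extra days.
Each full week contributes 5 weekdays (Mon–Fri): 17 × 5 = 85.
The 4 extra days are Thu, Fri, Sat, Sun — 2 of them qualify.
Total: 85 + 2 = 87.
Holidays: Oct 24, 2038 (Sun); Dec 24, 2038 (Fri); Dec 31, 2038 (Fri); Jan 7, 2039 (Fri); Feb 16, 2039 (Wed).
4 of the 5 holidays fall on weekdays; the rest are weekends and were already excluded.
Business days: 87 − 4 = 83.

83 business days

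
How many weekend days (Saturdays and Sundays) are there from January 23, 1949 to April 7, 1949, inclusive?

January 23, 1949 is a Sunday.
From January 23, 1949 to April 7, 1949 is 75 days inclusive.
75 = 7 × 10 + 5, so there are 10 full weeks plus 5 extra days.
Each full week contributes 2 weekend days (Sat, Sun): 10 × 2 = 20.
The 5 extra days are Sun, Mon, Tue, Wed, Thu — 1 of them qualifies.
Total: 20 + 1 = 21.

21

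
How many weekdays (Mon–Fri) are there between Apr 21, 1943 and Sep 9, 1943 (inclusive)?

102

Apr 21, 1943 is a Wednesday.
From Apr 21, 1943 to Sep 9, 1943 is 142 days inclusive.
142 = 7 × 20 + 2, so there are 20 full weeks plus 2 extra days.
Each full week contributes 5 weekdays (Mon–Fri): 20 × 5 = 100.
The 2 extra days are Wed, Thu — 2 of them qualify.
Total: 100 + 2 = 102.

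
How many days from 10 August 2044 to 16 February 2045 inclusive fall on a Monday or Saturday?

54

10 August 2044 is a Wednesday.
From 10 August 2044 to 16 February 2045 is 191 days inclusive.
191 = 7 × 27 + 2, so there are 27 full weeks plus 2 extra days.
Each full week contributes 2 days from the set (Mon, Sat): 27 × 2 = 54.
The 2 extra days are Wed, Thu — none qualify.
Total: 54 + 0 = 54.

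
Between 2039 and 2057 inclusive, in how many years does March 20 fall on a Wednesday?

3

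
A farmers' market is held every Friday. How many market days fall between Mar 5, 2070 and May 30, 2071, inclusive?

65 Fridays

Mar 5, 2070 is a Wednesday.
The range spans 452 days (inclusive of both endpoints).
452 = 7 × 64 + 4, so there are 64 full weeks plus 4 extra days.
Each full week contributes one Friday: 64 so far.
The 4 extra days are Wednesday, Thursday, Friday, Saturday — 1 of them qualifies.
Total: 64 + 1 = 65.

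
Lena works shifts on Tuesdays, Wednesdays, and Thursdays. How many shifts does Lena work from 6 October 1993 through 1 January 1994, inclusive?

6 October 1993 is a Wednesday.
That's 88 days from start to end, counting both.
88 = 7 × 12 + 4, so there are 12 full weeks plus 4 extra days.
Each full week contributes 3 days from the set (Tue, Wed, Thu): 12 × 3 = 36.
The 4 extra days are Wednesday, Thursday, Friday, Saturday — 2 of them qualify.
Total: 36 + 2 = 38.

38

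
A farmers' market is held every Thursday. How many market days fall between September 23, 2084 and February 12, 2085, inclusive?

20

September 23, 2084 is a Saturday.
The range spans 143 days (inclusive of both endpoints).
143 = 7 × 20 + 3, so there are 20 full weeks plus 3 extra days.
Each full week contributes one Thursday: 20 so far.
The 3 extra days are Saturday, Sunday, Monday — none qualify.
Total: 20 + 0 = 20.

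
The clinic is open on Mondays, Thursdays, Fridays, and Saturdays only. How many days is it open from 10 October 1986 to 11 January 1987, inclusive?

54

10 October 1986 is a Friday.
That's 94 days from start to end, counting both.
94 = 7 × 13 + 3, so there are 13 full weeks plus 3 extra days.
Each full week contributes 4 days from the set (Mon, Thu, Fri, Sat): 13 × 4 = 52.
The 3 extra days are Friday, Saturday, Sunday — 2 of them qualify.
Total: 52 + 2 = 54.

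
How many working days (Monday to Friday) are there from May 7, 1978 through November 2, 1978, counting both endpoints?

May 7, 1978 is a Sunday.
That's 180 days from start to end, counting both.
180 = 7 × 25 + 5, so there are 25 full weeks plus 5 extra days.
Each full week contributes 5 weekdays (Mon–Fri): 25 × 5 = 125.
The 5 extra days are Sun, Mon, Tue, Wed, Thu — 4 of them qualify.
Total: 125 + 4 = 129.

129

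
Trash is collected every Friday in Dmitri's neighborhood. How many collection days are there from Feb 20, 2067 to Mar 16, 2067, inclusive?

Feb 20, 2067 is a Sunday.
The range spans 25 days (inclusive of both endpoints).
25 = 7 × 3 + 4, so there are 3 full weeks plus 4 extra days.
Each full week contributes one Friday: 3 so far.
The 4 extra days are Sun, Mon, Tue, Wed — none qualify.
Total: 3 + 0 = 3.

3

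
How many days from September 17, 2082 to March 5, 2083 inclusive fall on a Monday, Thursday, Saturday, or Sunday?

97

September 17, 2082 is a Thursday.
That's 170 days from start to end, counting both.
170 = 7 × 24 + 2, so there are 24 full weeks plus 2 extra days.
Each full week contributes 4 days from the set (Mon, Thu, Sat, Sun): 24 × 4 = 96.
The 2 extra days are Thu, Fri — 1 of them qualifies.
Total: 96 + 1 = 97.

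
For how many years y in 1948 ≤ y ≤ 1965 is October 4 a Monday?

3

Day of week of October 4 in each year:
1948: Mon ✓, 1949: Tue, 1950: Wed, 1951: Thu, 1952: Sat, 1953: Sun, 1954: Mon ✓, 1955: Tue, 1956: Thu, 1957: Fri, 1958: Sat, 1959: Sun, 1960: Tue, 1961: Wed, 1962: Thu, 1963: Fri, 1964: Sun, 1965: Mon ✓
Mondays: 1948, 1954, 1965.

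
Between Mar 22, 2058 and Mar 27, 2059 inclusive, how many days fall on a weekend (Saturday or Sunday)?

106

Mar 22, 2058 is a Friday.
From Mar 22, 2058 to Mar 27, 2059 is 371 days inclusive.
371 = 7 × 53, so the span is exactly 53 full weeks.
Each full week contributes 2 weekend days (Sat, Sun): 53 × 2 = 106.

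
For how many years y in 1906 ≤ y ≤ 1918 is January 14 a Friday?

2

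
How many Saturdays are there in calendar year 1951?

52

Jan 1, 1951 is a Monday.
That's 365 days from start to end, counting both.
365 = 7 × 52 + 1, so there are 52 full weeks plus 1 extra day.
Each full week contributes one Saturday: 52 so far.
The 1 extra day is Monday — none qualify.
Total: 52 + 0 = 52.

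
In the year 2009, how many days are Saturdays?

1 January 2009 is a Thursday.
The range spans 365 days (inclusive of both endpoints).
365 = 7 × 52 + 1, so there are 52 full weeks plus 1 extra day.
Each full week contributes one Saturday: 52 so far.
The 1 extra day is Thu — none qualify.
Total: 52 + 0 = 52.

52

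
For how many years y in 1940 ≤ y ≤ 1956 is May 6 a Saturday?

Day of week of May 6 in each year:
1940: Mon, 1941: Tue, 1942: Wed, 1943: Thu, 1944: Sat ✓, 1945: Sun, 1946: Mon, 1947: Tue, 1948: Thu, 1949: Fri, 1950: Sat ✓, 1951: Sun, 1952: Tue, 1953: Wed, 1954: Thu, 1955: Fri, 1956: Sun
Saturdays: 1944, 1950.

2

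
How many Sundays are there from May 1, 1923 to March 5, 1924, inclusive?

44 Sundays

May 1, 1923 is a Tuesday.
The range spans 310 days (inclusive of both endpoints).
310 = 7 × 44 + 2, so there are 44 full weeks plus 2 extra days.
Each full week contributes one Sunday: 44 so far.
The 2 extra days are Tue, Wed — none qualify.
Total: 44 + 0 = 44.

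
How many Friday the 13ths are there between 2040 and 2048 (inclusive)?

18

Friday-the-13ths by year:
2040: Jan, Apr, Jul
2041: Sep, Dec
2042: Jun
2043: Feb, Mar, Nov
2044: May
2045: Jan, Oct
2046: Apr, Jul
2047: Sep, Dec
2048: Mar, Nov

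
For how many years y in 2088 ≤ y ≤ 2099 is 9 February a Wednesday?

2

Day of week of February 9 in each year:
2088: Mon, 2089: Wed ✓, 2090: Thu, 2091: Fri, 2092: Sat, 2093: Mon, 2094: Tue, 2095: Wed ✓, 2096: Thu, 2097: Sat, 2098: Sun, 2099: Mon
Wednesdays: 2089, 2095.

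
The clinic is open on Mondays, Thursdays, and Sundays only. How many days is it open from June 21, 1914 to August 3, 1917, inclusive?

489

June 21, 1914 is a Sunday.
From June 21, 1914 to August 3, 1917 is 1140 days inclusive.
1140 = 7 × 162 + 6, so there are 162 full weeks plus 6 extra days.
Each full week contributes 3 days from the set (Mon, Thu, Sun): 162 × 3 = 486.
The 6 extra days are Sunday, Monday, Tuesday, Wednesday, Thursday, Friday — 3 of them qualify.
Total: 486 + 3 = 489.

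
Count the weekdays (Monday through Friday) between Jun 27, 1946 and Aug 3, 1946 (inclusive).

Jun 27, 1946 is a Thursday.
The range spans 38 days (inclusive of both endpoints).
38 = 7 × 5 + 3, so there are 5 full weeks plus 3 extra days.
Each full week contributes 5 weekdays (Mon–Fri): 5 × 5 = 25.
The 3 extra days are Thu, Fri, Sat — 2 of them qualify.
Total: 25 + 2 = 27.

27 weekdays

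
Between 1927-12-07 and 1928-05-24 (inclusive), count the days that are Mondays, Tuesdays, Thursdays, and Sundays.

1927-12-07 is a Wednesday.
That's 170 days from start to end, counting both.
170 = 7 × 24 + 2, so there are 24 full weeks plus 2 extra days.
Each full week contributes 4 days from the set (Mon, Tue, Thu, Sun): 24 × 4 = 96.
The 2 extra days are Wed, Thu — 1 of them qualifies.
Total: 96 + 1 = 97.

97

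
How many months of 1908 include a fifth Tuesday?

4

A month has five Tuesdays exactly when Tuesday falls within its first (length − 28) days.
Jan: 31 days, starts Wed → 5 of Wed, Thu, Fri
Feb: 29 days, starts Sat → 5 of Sat
Mar: 31 days, starts Sun → 5 of Sun, Mon, Tue ✓
Apr: 30 days, starts Wed → 5 of Wed, Thu
May: 31 days, starts Fri → 5 of Fri, Sat, Sun
Jun: 30 days, starts Mon → 5 of Mon, Tue ✓
Jul: 31 days, starts Wed → 5 of Wed, Thu, Fri
Aug: 31 days, starts Sat → 5 of Sat, Sun, Mon
Sep: 30 days, starts Tue → 5 of Tue, Wed ✓
Oct: 31 days, starts Thu → 5 of Thu, Fri, Sat
Nov: 30 days, starts Sun → 5 of Sun, Mon
Dec: 31 days, starts Tue → 5 of Tue, Wed, Thu ✓
Months with five Tuesdays: Mar, Jun, Sep, Dec.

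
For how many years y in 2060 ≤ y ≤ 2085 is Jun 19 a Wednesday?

3

Day of week of June 19 in each year:
2060: Sat, 2061: Sun, 2062: Mon, 2063: Tue, 2064: Thu, 2065: Fri, 2066: Sat, 2067: Sun, 2068: Tue, 2069: Wed ✓, 2070: Thu, 2071: Fri, 2072: Sun, 2073: Mon, 2074: Tue, 2075: Wed ✓, 2076: Fri, 2077: Sat, 2078: Sun, 2079: Mon, 2080: Wed ✓, 2081: Thu, 2082: Fri, 2083: Sat, 2084: Mon, 2085: Tue
Wednesdays: 2069, 2075, 2080.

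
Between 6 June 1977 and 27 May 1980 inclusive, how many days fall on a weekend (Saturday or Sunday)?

310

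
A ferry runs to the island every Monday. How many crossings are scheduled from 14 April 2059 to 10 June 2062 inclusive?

165 Mondays

14 April 2059 is a Monday.
From 14 April 2059 to 10 June 2062 is 1154 days inclusive.
1154 = 7 × 164 + 6, so there are 164 full weeks plus 6 extra days.
Each full week contributes one Monday: 164 so far.
The 6 extra days are Mon, Tue, Wed, Thu, Fri, Sat — 1 of them qualifies.
Total: 164 + 1 = 165.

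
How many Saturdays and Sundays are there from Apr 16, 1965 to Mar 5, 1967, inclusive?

198

Apr 16, 1965 is a Friday.
From Apr 16, 1965 to Mar 5, 1967 is 689 days inclusive.
689 = 7 × 98 + 3, so there are 98 full weeks plus 3 extra days.
Each full week contributes 2 weekend days (Sat, Sun): 98 × 2 = 196.
The 3 extra days are Fri, Sat, Sun — 2 of them qualify.
Total: 196 + 2 = 198.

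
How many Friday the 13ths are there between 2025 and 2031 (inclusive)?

11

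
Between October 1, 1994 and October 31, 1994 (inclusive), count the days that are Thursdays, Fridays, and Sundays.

October 1, 1994 is a Saturday.
From October 1, 1994 to October 31, 1994 is 31 days inclusive.
31 = 7 × 4 + 3, so there are 4 full weeks plus 3 extra days.
Each full week contributes 3 days from the set (Thu, Fri, Sun): 4 × 3 = 12.
The 3 extra days are Sat, Sun, Mon — 1 of them qualifies.
Total: 12 + 1 = 13.

13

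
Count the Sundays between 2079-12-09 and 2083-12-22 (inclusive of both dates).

211 Sundays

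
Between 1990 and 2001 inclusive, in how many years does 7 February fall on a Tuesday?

1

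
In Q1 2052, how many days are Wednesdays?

January 1, 2052 is a Monday.
The range spans 91 days (inclusive of both endpoints).
91 = 7 × 13, so the span is exactly 13 full weeks.
Each full week contributes one Wednesday: 13 so far.

13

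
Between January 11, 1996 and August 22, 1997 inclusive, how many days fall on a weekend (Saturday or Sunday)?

January 11, 1996 is a Thursday.
From January 11, 1996 to August 22, 1997 is 590 days inclusive.
590 = 7 × 84 + 2, so there are 84 full weeks plus 2 extra days.
Each full week contributes 2 weekend days (Sat, Sun): 84 × 2 = 168.
The 2 extra days are Thursday, Friday — none qualify.
Total: 168 + 0 = 168.

168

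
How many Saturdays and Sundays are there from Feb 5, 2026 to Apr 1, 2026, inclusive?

Feb 5, 2026 is a Thursday.
From Feb 5, 2026 to Apr 1, 2026 is 56 days inclusive.
56 = 7 × 8, so the span is exactly 8 full weeks.
Each full week contributes 2 weekend days (Sat, Sun): 8 × 2 = 16.

16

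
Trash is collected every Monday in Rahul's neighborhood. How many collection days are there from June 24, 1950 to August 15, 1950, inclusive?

June 24, 1950 is a Saturday.
The range spans 53 days (inclusive of both endpoints).
53 = 7 × 7 + 4, so there are 7 full weeks plus 4 extra days.
Each full week contributes one Monday: 7 so far.
The 4 extra days are Sat, Sun, Mon, Tue — 1 of them qualifies.
Total: 7 + 1 = 8.

8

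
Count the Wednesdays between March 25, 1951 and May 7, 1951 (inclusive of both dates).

6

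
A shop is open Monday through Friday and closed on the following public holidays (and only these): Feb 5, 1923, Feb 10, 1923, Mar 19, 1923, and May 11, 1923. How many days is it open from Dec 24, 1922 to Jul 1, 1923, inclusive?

132

Dec 24, 1922 is a Sunday.
From Dec 24, 1922 to Jul 1, 1923 is 190 days inclusive.
190 = 7 × 27 + 1, so there are 27 full weeks plus 1 extra day.
Each full week contributes 5 weekdays (Mon–Fri): 27 × 5 = 135.
The 1 extra day is Sunday — none qualify.
Total: 135 + 0 = 135.
Holidays: Feb 5, 1923 (Mon); Feb 10, 1923 (Sat); Mar 19, 1923 (Mon); May 11, 1923 (Fri).
3 of the 4 holidays fall on weekdays; the rest are weekends and were already excluded.
Business days: 135 − 3 = 132.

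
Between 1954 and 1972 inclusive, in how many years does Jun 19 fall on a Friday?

Day of week of June 19 in each year:
1954: Sat, 1955: Sun, 1956: Tue, 1957: Wed, 1958: Thu, 1959: Fri ✓, 1960: Sun, 1961: Mon, 1962: Tue, 1963: Wed, 1964: Fri ✓, 1965: Sat, 1966: Sun, 1967: Mon, 1968: Wed, 1969: Thu, 1970: Fri ✓, 1971: Sat, 1972: Mon
Fridays: 1959, 1964, 1970.

3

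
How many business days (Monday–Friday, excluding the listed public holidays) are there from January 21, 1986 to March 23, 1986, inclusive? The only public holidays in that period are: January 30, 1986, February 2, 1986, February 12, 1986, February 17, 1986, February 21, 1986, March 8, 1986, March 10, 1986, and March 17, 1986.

38

January 21, 1986 is a Tuesday.
From January 21, 1986 to March 23, 1986 is 62 days inclusive.
62 = 7 × 8 + 6, so there are 8 full weeks plus 6 extra days.
Each full week contributes 5 weekdays (Mon–Fri): 8 × 5 = 40.
The 6 extra days are Tuesday, Wednesday, Thursday, Friday, Saturday, Sunday — 4 of them qualify.
Total: 40 + 4 = 44.
Holidays: January 30, 1986 (Thu); February 2, 1986 (Sun); February 12, 1986 (Wed); February 17, 1986 (Mon); February 21, 1986 (Fri); March 8, 1986 (Sat); March 10, 1986 (Mon); March 17, 1986 (Mon).
6 of the 8 holidays fall on weekdays; the rest are weekends and were already excluded.
Business days: 44 − 6 = 38.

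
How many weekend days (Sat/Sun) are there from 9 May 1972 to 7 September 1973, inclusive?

138

9 May 1972 is a Tuesday.
The range spans 487 days (inclusive of both endpoints).
487 = 7 × 69 + 4, so there are 69 full weeks plus 4 extra days.
Each full week contributes 2 weekend days (Sat, Sun): 69 × 2 = 138.
The 4 extra days are Tuesday, Wednesday, Thursday, Friday — none qualify.
Total: 138 + 0 = 138.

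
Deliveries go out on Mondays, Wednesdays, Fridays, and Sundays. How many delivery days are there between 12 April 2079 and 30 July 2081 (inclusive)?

481

12 April 2079 is a Wednesday.
The range spans 841 days (inclusive of both endpoints).
841 = 7 × 120 + 1, so there are 120 full weeks plus 1 extra day.
Each full week contributes 4 days from the set (Mon, Wed, Fri, Sun): 120 × 4 = 480.
The 1 extra day is Wed — 1 of them qualifies.
Total: 480 + 1 = 481.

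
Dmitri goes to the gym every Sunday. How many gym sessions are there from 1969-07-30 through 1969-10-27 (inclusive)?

13 Sundays

1969-07-30 is a Wednesday.
The range spans 90 days (inclusive of both endpoints).
90 = 7 × 12 + 6, so there are 12 full weeks plus 6 extra days.
Each full week contributes one Sunday: 12 so far.
The 6 extra days are Wednesday, Thursday, Friday, Saturday, Sunday, Monday — 1 of them qualifies.
Total: 12 + 1 = 13.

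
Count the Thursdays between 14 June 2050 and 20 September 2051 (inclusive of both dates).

14 June 2050 is a Tuesday.
From 14 June 2050 to 20 September 2051 is 464 days inclusive.
464 = 7 × 66 + 2, so there are 66 full weeks plus 2 extra days.
Each full week contributes one Thursday: 66 so far.
The 2 extra days are Tue, Wed — none qualify.
Total: 66 + 0 = 66.

66 Thursdays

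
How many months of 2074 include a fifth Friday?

4

A month has five Fridays exactly when Friday falls within its first (length − 28) days.
Jan: 31 days, starts Mon → 5 of Mon, Tue, Wed
Feb: 28 days, starts Thu → 5 of (none)
Mar: 31 days, starts Thu → 5 of Thu, Fri, Sat ✓
Apr: 30 days, starts Sun → 5 of Sun, Mon
May: 31 days, starts Tue → 5 of Tue, Wed, Thu
Jun: 30 days, starts Fri → 5 of Fri, Sat ✓
Jul: 31 days, starts Sun → 5 of Sun, Mon, Tue
Aug: 31 days, starts Wed → 5 of Wed, Thu, Fri ✓
Sep: 30 days, starts Sat → 5 of Sat, Sun
Oct: 31 days, starts Mon → 5 of Mon, Tue, Wed
Nov: 30 days, starts Thu → 5 of Thu, Fri ✓
Dec: 31 days, starts Sat → 5 of Sat, Sun, Mon
Months with five Fridays: Mar, Jun, Aug, Nov.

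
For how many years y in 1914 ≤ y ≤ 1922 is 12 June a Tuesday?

Day of week of June 12 in each year:
1914: Fri, 1915: Sat, 1916: Mon, 1917: Tue ✓, 1918: Wed, 1919: Thu, 1920: Sat, 1921: Sun, 1922: Mon
Tuesdays: 1917.

1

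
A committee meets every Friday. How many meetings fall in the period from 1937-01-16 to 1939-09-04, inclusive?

1937-01-16 is a Saturday.
That's 962 days from start to end, counting both.
962 = 7 × 137 + 3, so there are 137 full weeks plus 3 extra days.
Each full week contributes one Friday: 137 so far.
The 3 extra days are Saturday, Sunday, Monday — none qualify.
Total: 137 + 0 = 137.

137 Fridays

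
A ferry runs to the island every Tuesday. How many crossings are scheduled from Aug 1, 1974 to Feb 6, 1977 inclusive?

131 Tuesdays

Aug 1, 1974 is a Thursday.
The range spans 921 days (inclusive of both endpoints).
921 = 7 × 131 + 4, so there are 131 full weeks plus 4 extra days.
Each full week contributes one Tuesday: 131 so far.
The 4 extra days are Thu, Fri, Sat, Sun — none qualify.
Total: 131 + 0 = 131.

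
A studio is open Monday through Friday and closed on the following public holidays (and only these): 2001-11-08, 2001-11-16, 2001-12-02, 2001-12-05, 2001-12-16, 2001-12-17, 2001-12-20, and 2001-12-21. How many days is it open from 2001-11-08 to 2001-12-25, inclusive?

2001-11-08 is a Thursday.
From 2001-11-08 to 2001-12-25 is 48 days inclusive.
48 = 7 × 6 + 6, so there are 6 full weeks plus 6 extra days.
Each full week contributes 5 weekdays (Mon–Fri): 6 × 5 = 30.
The 6 extra days are Thursday, Friday, Saturday, Sunday, Monday, Tuesday — 4 of them qualify.
Total: 30 + 4 = 34.
Holidays: 2001-11-08 (Thu); 2001-11-16 (Fri); 2001-12-02 (Sun); 2001-12-05 (Wed); 2001-12-16 (Sun); 2001-12-17 (Mon); 2001-12-20 (Thu); 2001-12-21 (Fri).
6 of the 8 holidays fall on weekdays; the rest are weekends and were already excluded.
Business days: 34 − 6 = 28.

28 working days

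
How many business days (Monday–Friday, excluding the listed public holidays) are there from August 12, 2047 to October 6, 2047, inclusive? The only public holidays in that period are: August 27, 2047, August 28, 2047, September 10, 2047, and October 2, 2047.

August 12, 2047 is a Monday.
That's 56 days from start to end, counting both.
56 = 7 × 8, so the span is exactly 8 full weeks.
Each full week contributes 5 weekdays (Mon–Fri): 8 × 5 = 40.
Total: 40.
Holidays: August 27, 2047 (Tue); August 28, 2047 (Wed); September 10, 2047 (Tue); October 2, 2047 (Wed).
All 4 holidays fall on weekdays, so subtract 4.
Business days: 40 − 4 = 36.

36 business days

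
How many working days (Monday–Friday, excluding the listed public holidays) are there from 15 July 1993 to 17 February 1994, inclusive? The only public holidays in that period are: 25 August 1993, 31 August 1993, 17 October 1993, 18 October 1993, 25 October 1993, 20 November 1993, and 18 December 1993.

152 working days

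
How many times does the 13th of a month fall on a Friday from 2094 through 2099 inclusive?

11

Friday-the-13ths by year:
2094: Aug
2095: May
2096: Jan, Apr, Jul
2097: Sep, Dec
2098: Jun
2099: Feb, Mar, Nov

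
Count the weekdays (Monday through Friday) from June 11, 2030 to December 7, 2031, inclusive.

389

June 11, 2030 is a Tuesday.
That's 545 days from start to end, counting both.
545 = 7 × 77 + 6, so there are 77 full weeks plus 6 extra days.
Each full week contributes 5 weekdays (Mon–Fri): 77 × 5 = 385.
The 6 extra days are Tuesday, Wednesday, Thursday, Friday, Saturday, Sunday — 4 of them qualify.
Total: 385 + 4 = 389.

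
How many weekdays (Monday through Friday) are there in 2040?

261 weekdays

Jan 1, 2040 is a Sunday.
That's 366 days from start to end, counting both.
366 = 7 × 52 + 2, so there are 52 full weeks plus 2 extra days.
Each full week contributes 5 weekdays (Mon–Fri): 52 × 5 = 260.
The 2 extra days are Sun, Mon — 1 of them qualifies.
Total: 260 + 1 = 261.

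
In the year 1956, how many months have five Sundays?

A month has five Sundays exactly when Sunday falls within its first (length − 28) days.
Jan: 31 days, starts Sun → 5 of Sun, Mon, Tue ✓
Feb: 29 days, starts Wed → 5 of Wed
Mar: 31 days, starts Thu → 5 of Thu, Fri, Sat
Apr: 30 days, starts Sun → 5 of Sun, Mon ✓
May: 31 days, starts Tue → 5 of Tue, Wed, Thu
Jun: 30 days, starts Fri → 5 of Fri, Sat
Jul: 31 days, starts Sun → 5 of Sun, Mon, Tue ✓
Aug: 31 days, starts Wed → 5 of Wed, Thu, Fri
Sep: 30 days, starts Sat → 5 of Sat, Sun ✓
Oct: 31 days, starts Mon → 5 of Mon, Tue, Wed
Nov: 30 days, starts Thu → 5 of Thu, Fri
Dec: 31 days, starts Sat → 5 of Sat, Sun, Mon ✓
Months with five Sundays: Jan, Apr, Jul, Sep, Dec.

5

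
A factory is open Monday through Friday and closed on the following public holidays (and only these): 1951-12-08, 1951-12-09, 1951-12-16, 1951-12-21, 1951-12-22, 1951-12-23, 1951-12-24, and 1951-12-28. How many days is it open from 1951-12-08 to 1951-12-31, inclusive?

13 business days

1951-12-08 is a Saturday.
That's 24 days from start to end, counting both.
24 = 7 × 3 + 3, so there are 3 full weeks plus 3 extra days.
Each full week contributes 5 weekdays (Mon–Fri): 3 × 5 = 15.
The 3 extra days are Saturday, Sunday, Monday — 1 of them qualifies.
Total: 15 + 1 = 16.
Holidays: 1951-12-08 (Sat); 1951-12-09 (Sun); 1951-12-16 (Sun); 1951-12-21 (Fri); 1951-12-22 (Sat); 1951-12-23 (Sun); 1951-12-24 (Mon); 1951-12-28 (Fri).
3 of the 8 holidays fall on weekdays; the rest are weekends and were already excluded.
Business days: 16 − 3 = 13.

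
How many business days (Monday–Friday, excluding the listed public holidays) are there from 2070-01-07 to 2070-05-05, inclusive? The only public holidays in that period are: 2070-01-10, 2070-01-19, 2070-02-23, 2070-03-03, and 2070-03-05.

82 business days

2070-01-07 is a Tuesday.
From 2070-01-07 to 2070-05-05 is 119 days inclusive.
119 = 7 × 17, so the span is exactly 17 full weeks.
Each full week contributes 5 weekdays (Mon–Fri): 17 × 5 = 85.
Holidays: 2070-01-10 (Fri); 2070-01-19 (Sun); 2070-02-23 (Sun); 2070-03-03 (Mon); 2070-03-05 (Wed).
3 of the 5 holidays fall on weekdays; the rest are weekends and were already excluded.
Business days: 85 − 3 = 82.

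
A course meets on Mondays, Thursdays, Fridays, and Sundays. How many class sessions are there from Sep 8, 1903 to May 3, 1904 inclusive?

136

Sep 8, 1903 is a Tuesday.
The range spans 239 days (inclusive of both endpoints).
239 = 7 × 34 + 1, so there are 34 full weeks plus 1 extra day.
Each full week contributes 4 days from the set (Mon, Thu, Fri, Sun): 34 × 4 = 136.
The 1 extra day is Tue — none qualify.
Total: 136 + 0 = 136.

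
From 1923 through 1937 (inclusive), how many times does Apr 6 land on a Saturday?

Day of week of April 6 in each year:
1923: Fri, 1924: Sun, 1925: Mon, 1926: Tue, 1927: Wed, 1928: Fri, 1929: Sat ✓, 1930: Sun, 1931: Mon, 1932: Wed, 1933: Thu, 1934: Fri, 1935: Sat ✓, 1936: Mon, 1937: Tue
Saturdays: 1929, 1935.

2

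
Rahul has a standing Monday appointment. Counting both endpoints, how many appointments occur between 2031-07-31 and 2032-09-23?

60

2031-07-31 is a Thursday.
From 2031-07-31 to 2032-09-23 is 421 days inclusive.
421 = 7 × 60 + 1, so there are 60 full weeks plus 1 extra day.
Each full week contributes one Monday: 60 so far.
The 1 extra day is Thu — none qualify.
Total: 60 + 0 = 60.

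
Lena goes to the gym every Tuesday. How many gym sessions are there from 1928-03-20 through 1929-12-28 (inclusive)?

93 Tuesdays

1928-03-20 is a Tuesday.
That's 649 days from start to end, counting both.
649 = 7 × 92 + 5, so there are 92 full weeks plus 5 extra days.
Each full week contributes one Tuesday: 92 so far.
The 5 extra days are Tue, Wed, Thu, Fri, Sat — 1 of them qualifies.
Total: 92 + 1 = 93.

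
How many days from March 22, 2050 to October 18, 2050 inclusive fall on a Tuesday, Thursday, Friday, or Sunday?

March 22, 2050 is a Tuesday.
From March 22, 2050 to October 18, 2050 is 211 days inclusive.
211 = 7 × 30 + 1, so there are 30 full weeks plus 1 extra day.
Each full week contributes 4 days from the set (Tue, Thu, Fri, Sun): 30 × 4 = 120.
The 1 extra day is Tue — 1 of them qualifies.
Total: 120 + 1 = 121.

121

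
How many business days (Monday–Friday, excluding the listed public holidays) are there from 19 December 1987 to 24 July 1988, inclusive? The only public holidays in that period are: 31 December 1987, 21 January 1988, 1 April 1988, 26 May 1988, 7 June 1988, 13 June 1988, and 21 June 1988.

19 December 1987 is a Saturday.
The range spans 219 days (inclusive of both endpoints).
219 = 7 × 31 + 2, so there are 31 full weeks plus 2 extra days.
Each full week contributes 5 weekdays (Mon–Fri): 31 × 5 = 155.
The 2 extra days are Saturday, Sunday — none qualify.
Total: 155 + 0 = 155.
Holidays: 31 December 1987 (Thu); 21 January 1988 (Thu); 1 April 1988 (Fri); 26 May 1988 (Thu); 7 June 1988 (Tue); 13 June 1988 (Mon); 21 June 1988 (Tue).
All 7 holidays fall on weekdays, so subtract 7.
Business days: 155 − 7 = 148.

148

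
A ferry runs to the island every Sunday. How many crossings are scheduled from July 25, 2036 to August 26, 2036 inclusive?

5 Sundays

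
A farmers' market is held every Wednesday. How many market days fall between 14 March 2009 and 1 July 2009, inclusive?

16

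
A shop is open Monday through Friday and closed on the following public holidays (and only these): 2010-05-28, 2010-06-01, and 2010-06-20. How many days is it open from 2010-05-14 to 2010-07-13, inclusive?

41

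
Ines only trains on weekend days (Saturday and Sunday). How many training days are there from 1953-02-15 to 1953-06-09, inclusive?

1953-02-15 is a Sunday.
The range spans 115 days (inclusive of both endpoints).
115 = 7 × 16 + 3, so there are 16 full weeks plus 3 extra days.
Each full week contributes 2 weekend days (Sat, Sun): 16 × 2 = 32.
The 3 extra days are Sunday, Monday, Tuesday — 1 of them qualifies.
Total: 32 + 1 = 33.

33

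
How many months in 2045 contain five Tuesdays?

4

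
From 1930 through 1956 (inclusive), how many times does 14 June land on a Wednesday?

4

Day of week of June 14 in each year:
1930: Sat, 1931: Sun, 1932: Tue, 1933: Wed ✓, 1934: Thu, 1935: Fri, 1936: Sun, 1937: Mon, 1938: Tue, 1939: Wed ✓, 1940: Fri, 1941: Sat, 1942: Sun, 1943: Mon, 1944: Wed ✓, 1945: Thu, 1946: Fri, 1947: Sat, 1948: Mon, 1949: Tue, 1950: Wed ✓, 1951: Thu, 1952: Sat, 1953: Sun, 1954: Mon, 1955: Tue, 1956: Thu
Wednesdays: 1933, 1939, 1944, 1950.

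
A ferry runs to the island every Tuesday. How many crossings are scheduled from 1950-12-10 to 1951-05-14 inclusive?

22

1950-12-10 is a Sunday.
From 1950-12-10 to 1951-05-14 is 156 days inclusive.
156 = 7 × 22 + 2, so there are 22 full weeks plus 2 extra days.
Each full week contributes one Tuesday: 22 so far.
The 2 extra days are Sunday, Monday — none qualify.
Total: 22 + 0 = 22.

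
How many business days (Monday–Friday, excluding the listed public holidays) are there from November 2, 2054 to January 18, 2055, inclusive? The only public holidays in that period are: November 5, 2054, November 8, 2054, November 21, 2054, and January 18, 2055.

November 2, 2054 is a Monday.
From November 2, 2054 to January 18, 2055 is 78 days inclusive.
78 = 7 × 11 + 1, so there are 11 full weeks plus 1 extra day.
Each full week contributes 5 weekdays (Mon–Fri): 11 × 5 = 55.
The 1 extra day is Monday — 1 of them qualifies.
Total: 55 + 1 = 56.
Holidays: November 5, 2054 (Thu); November 8, 2054 (Sun); November 21, 2054 (Sat); January 18, 2055 (Mon).
2 of the 4 holidays fall on weekdays; the rest are weekends and were already excluded.
Business days: 56 − 2 = 54.

54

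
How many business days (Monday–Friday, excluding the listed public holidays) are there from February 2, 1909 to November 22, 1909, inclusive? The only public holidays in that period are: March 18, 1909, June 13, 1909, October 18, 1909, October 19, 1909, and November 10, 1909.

February 2, 1909 is a Tuesday.
From February 2, 1909 to November 22, 1909 is 294 days inclusive.
294 = 7 × 42, so the span is exactly 42 full weeks.
Each full week contributes 5 weekdays (Mon–Fri): 42 × 5 = 210.
Total: 210.
Holidays: March 18, 1909 (Thu); June 13, 1909 (Sun); October 18, 1909 (Mon); October 19, 1909 (Tue); November 10, 1909 (Wed).
4 of the 5 holidays fall on weekdays; the rest are weekends and were already excluded.
Business days: 210 − 4 = 206.

206 business days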